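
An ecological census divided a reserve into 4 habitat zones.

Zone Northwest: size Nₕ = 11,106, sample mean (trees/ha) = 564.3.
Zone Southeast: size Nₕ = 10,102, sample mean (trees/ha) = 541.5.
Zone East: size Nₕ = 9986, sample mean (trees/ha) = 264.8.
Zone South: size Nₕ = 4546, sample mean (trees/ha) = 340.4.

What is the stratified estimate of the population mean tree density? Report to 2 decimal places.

445.69

N = 35740; weights Wₕ = Nₕ/N = (0.3107, 0.2827, 0.2794, 0.1272).
x̄_st = Σ Wₕ·x̄ₕ = 0.3107·564.3 + 0.2827·541.5 + 0.2794·264.8 + 0.1272·340.4 ≈ 445.6939...
→ 445.69.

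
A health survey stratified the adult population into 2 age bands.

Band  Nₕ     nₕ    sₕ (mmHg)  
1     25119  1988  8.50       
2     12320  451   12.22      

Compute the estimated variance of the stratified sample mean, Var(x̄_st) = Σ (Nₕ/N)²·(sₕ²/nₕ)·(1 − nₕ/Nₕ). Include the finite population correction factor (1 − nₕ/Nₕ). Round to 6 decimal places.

0.049607

N = 37439; Wₕ = Nₕ/N.
band 1: (25119/37439)²·8.50²/1988·(1 − 1988/25119) = 0.015065021
band 2: (12320/37439)²·12.22²/451·(1 − 451/12320) = 0.034541582
Sum = 0.049606603 → 0.049607.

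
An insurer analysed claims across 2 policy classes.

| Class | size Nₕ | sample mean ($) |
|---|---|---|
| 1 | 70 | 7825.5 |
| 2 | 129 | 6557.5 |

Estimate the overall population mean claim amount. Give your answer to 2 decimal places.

N = 199; weights Wₕ = Nₕ/N = (0.3518, 0.6482).
x̄_st = Σ Wₕ·x̄ₕ = 0.3518·7825.5 + 0.6482·6557.5 ≈ 7003.5302...
→ 7003.53.

7003.53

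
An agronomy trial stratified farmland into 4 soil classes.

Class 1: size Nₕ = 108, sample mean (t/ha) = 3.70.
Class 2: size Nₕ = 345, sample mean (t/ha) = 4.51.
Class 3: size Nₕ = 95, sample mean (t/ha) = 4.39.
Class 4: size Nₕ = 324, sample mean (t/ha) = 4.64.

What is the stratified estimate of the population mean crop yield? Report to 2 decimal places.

x̄_st = (Σ Nₕx̄ₕ) / (Σ Nₕ) = (108·3.70 + 345·4.51 + 95·4.39 + 324·4.64) / 872
= 3875.96 / 872 = 4.4449... → 4.44.

4.44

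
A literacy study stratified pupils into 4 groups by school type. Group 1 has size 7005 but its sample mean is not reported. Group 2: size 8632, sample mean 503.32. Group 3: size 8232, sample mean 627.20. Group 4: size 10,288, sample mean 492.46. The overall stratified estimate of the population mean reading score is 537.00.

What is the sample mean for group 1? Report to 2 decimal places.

N = 7005 + 8632 + 8232 + 10288 = 34157.
Overall total = μ·N = 537.00·34157 = 18342309.
Subtract the known strata: 8632·503.32 + 8232·627.20 + 10288·492.46 = 14574197.12.
Remaining total for group 1: 18342309 − 14574197.12 = 3768111.88.
Divide by its size: 3768111.88 / 7005 = 537.9175... → 537.92.

537.92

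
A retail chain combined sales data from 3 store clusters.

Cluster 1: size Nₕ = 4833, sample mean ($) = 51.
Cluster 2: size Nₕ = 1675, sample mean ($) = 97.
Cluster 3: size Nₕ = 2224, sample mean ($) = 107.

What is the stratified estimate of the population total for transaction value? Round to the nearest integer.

646926

1: 4833·51 = 246483
2: 1675·97 = 162475
3: 2224·107 = 237968
τ̂ = Σ Nₕx̄ₕ = 646926.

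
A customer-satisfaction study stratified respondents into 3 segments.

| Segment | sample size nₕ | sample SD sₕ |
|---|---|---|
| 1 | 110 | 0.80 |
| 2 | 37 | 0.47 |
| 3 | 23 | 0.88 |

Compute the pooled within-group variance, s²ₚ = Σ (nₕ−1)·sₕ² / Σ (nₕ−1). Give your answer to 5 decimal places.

1: (110−1)·0.80² = 109·0.64 = 69.76
2: (37−1)·0.47² = 36·0.2209 = 7.9524
3: (23−1)·0.88² = 22·0.7744 = 17.0368
Numerator = 94.7492; denominator = Σ(nₕ−1) = 167.
s²ₚ = 94.7492/167 = 0.5673605... → 0.56736.

0.56736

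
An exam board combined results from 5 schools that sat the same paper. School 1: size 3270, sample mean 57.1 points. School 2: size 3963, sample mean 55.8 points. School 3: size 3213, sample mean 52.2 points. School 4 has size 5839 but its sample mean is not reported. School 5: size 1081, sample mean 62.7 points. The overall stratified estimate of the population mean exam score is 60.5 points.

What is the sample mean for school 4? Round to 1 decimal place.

69.8

N = 3270 + 3963 + 3213 + 5839 + 1081 = 17366.
Overall total = μ·N = 60.5·17366 = 1050643.
Subtract the known strata: 3270·57.1 + 3963·55.8 + 3213·52.2 + 1081·62.7 = 643349.7.
Remaining total for school 4: 1050643 − 643349.7 = 407293.3.
Divide by its size: 407293.3 / 5839 = 69.754... → 69.8.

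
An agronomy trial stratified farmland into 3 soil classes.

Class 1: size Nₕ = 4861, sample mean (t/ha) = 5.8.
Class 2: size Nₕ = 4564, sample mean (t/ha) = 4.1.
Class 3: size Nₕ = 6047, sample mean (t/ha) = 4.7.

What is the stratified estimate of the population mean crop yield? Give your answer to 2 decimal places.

4.87

N = 4861 + 4564 + 6047 = 15472.
Weight each subgroup mean by Nₕ/N and sum.
Σ Nₕx̄ₕ = 4861·5.8 + 4564·4.1 + 6047·4.7 = 28193.8 + 18712.4 + 28420.9 = 75327.1.
Divide by N: 75327.1 / 15472 = 4.8686... → 4.87.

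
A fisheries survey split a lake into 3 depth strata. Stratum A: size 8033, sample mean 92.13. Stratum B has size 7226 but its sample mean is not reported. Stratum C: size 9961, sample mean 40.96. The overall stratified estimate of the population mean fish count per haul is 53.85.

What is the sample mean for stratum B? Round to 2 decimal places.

29.06

N = 8033 + 7226 + 9961 = 25220.
Overall total = μ·N = 53.85·25220 = 1358097.
Subtract the known strata: 8033·92.13 + 9961·40.96 = 1148082.85.
Remaining total for stratum B: 1358097 − 1148082.85 = 210014.15.
Divide by its size: 210014.15 / 7226 = 29.0637... → 29.06.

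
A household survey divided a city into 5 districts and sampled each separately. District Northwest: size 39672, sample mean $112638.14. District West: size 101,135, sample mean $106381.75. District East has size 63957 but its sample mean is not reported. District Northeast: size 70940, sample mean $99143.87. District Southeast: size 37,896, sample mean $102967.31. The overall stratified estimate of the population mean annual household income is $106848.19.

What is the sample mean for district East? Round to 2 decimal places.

114839.32

N = 39672 + 101135 + 63957 + 70940 + 37896 = 313600.
Overall total = μ·N = 106848.19·313600 = 33507592384.
Subtract the known strata: 39672·112638.14 + 101135·106381.75 + 70940·99143.87 + 37896·102967.31 = 26162813893.89.
Remaining total for district East: 33507592384 − 26162813893.89 = 7344778490.11.
Divide by its size: 7344778490.11 / 63957 = 114839.3216... → 114839.32.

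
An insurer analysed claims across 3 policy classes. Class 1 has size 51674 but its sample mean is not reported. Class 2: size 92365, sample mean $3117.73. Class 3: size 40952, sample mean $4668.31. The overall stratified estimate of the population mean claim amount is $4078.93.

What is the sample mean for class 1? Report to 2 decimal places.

N = 51674 + 92365 + 40952 = 184991.
Overall total = μ·N = 4078.93·184991 = 754565339.63.
Subtract the known strata: 92365·3117.73 + 40952·4668.31 = 479145762.57.
Remaining total for class 1: 754565339.63 − 479145762.57 = 275419577.06.
Divide by its size: 275419577.06 / 51674 = 5329.9450... → 5329.94.

5329.94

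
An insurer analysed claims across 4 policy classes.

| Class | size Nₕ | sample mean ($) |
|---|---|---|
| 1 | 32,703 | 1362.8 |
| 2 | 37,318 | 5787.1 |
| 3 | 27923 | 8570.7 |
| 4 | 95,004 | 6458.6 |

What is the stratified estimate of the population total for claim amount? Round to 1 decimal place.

Population total = Σ Nₕ·x̄ₕ (each stratum's size times its mean).
32703·1362.8 + 37318·5787.1 + 27923·8570.7 + 95004·6458.6 = 44567648.4 + 215962997.8 + 239319656.1 + 613592834.4 = 1113443136.7.

1113443136.7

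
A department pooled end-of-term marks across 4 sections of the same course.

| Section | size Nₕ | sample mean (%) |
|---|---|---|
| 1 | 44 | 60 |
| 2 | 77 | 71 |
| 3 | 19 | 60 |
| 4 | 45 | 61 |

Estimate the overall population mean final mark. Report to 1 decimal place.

N = 44 + 77 + 19 + 45 = 185.
The stratified mean weights each stratum mean by its population share Nₕ/N.
Σ Nₕx̄ₕ = 44·60 + 77·71 + 19·60 + 45·61 = 2640 + 5467 + 1140 + 2745 = 11992.
Divide by N: 11992 / 185 = 64.822... → 64.8.

64.8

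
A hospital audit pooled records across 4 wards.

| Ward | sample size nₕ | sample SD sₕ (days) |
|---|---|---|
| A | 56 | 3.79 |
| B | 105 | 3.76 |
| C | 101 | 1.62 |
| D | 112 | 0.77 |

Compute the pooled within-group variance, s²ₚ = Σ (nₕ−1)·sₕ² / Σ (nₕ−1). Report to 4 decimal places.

6.9962

Degrees of freedom: 55 + 104 + 100 + 111 = 370.
Σ(nₕ−1)sₕ² = 55·14.3641 + 104·14.1376 + 100·2.6244 + 111·0.5929 = 2588.5878.
s²ₚ = 2588.5878 / 370 = 6.996183... → 6.9962.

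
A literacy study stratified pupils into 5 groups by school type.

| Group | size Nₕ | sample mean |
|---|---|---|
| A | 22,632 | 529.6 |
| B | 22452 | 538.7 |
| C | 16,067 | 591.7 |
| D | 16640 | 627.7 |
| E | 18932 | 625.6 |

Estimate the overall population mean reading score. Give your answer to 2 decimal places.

577.70

x̄_st = (Σ Nₕx̄ₕ) / (Σ Nₕ) = (22632·529.6 + 22452·538.7 + 16067·591.7 + 16640·627.7 + 18932·625.6) / 96723
= 55876430.7 / 96723 = 577.6954... → 577.70.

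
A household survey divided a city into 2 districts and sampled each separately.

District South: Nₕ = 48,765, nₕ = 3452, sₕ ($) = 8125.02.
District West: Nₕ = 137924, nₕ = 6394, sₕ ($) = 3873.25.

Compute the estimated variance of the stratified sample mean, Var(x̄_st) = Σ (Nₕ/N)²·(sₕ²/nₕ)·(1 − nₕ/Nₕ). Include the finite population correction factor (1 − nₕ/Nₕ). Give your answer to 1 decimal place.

2433.7

N = 186689. Term for each stratum: Wₕ²sₕ²/nₕ·(1−nₕ/Nₕ).
Var(x̄_st) = 1212.4719 + 1221.2530 = 2433.7249 → 2433.7.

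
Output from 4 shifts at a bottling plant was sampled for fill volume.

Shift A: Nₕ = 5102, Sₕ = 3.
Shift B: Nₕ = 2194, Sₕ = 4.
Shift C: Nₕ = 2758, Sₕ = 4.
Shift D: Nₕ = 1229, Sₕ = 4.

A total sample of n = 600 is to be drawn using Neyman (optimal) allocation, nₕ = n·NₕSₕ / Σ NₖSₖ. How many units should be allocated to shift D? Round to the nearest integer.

A: NₕSₕ = 5102·3 = 15306
B: NₕSₕ = 2194·4 = 8776
C: NₕSₕ = 2758·4 = 11032
D: NₕSₕ = 1229·4 = 4916
Σ NₕSₕ = 40030.
n_D = 600·4916/40030 = 73.685... → 74.

74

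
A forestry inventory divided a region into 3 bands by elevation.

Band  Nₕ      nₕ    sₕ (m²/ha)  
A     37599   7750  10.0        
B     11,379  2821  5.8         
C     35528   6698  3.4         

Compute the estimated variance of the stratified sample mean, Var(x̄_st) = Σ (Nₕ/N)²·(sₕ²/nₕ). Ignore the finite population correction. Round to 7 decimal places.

0.0030756

N = 84506; Wₕ = Nₕ/N.
band A: (37599/84506)²·10.0²/7750 = 0.0025543229
band B: (11379/84506)²·5.8²/2821 = 0.0002162151
band C: (35528/84506)²·3.4²/6698 = 0.0003050557
Sum = 0.0030755937 → 0.0030756.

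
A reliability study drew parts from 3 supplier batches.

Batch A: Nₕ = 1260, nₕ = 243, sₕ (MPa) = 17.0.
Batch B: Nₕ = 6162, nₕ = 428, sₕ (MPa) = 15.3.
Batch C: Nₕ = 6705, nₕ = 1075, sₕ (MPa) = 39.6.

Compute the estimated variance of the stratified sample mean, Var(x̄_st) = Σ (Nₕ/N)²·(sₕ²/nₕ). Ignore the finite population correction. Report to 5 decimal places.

N = 14127; Wₕ = Nₕ/N.
batch A: (1260/14127)²·17.0²/243 = 0.00946091
batch B: (6162/14127)²·15.3²/428 = 0.10405970
batch C: (6705/14127)²·39.6²/1075 = 0.32860910
Sum = 0.44212971 → 0.44213.

0.44213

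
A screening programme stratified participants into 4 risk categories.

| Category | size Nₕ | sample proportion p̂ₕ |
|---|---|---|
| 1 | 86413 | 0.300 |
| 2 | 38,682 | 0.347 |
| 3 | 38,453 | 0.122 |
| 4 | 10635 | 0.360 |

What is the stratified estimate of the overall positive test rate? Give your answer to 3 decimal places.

N = 86413 + 38682 + 38453 + 10635 = 174183.
Overall proportion = Σ (Nₕ/N)·p̂ₕ.
Σ Nₕp̂ₕ = 25923.9 + 13422.654 + 4691.266 + 3828.6 = 47866.42.
47866.42 / 174183 = 0.27481... → 0.275.

0.275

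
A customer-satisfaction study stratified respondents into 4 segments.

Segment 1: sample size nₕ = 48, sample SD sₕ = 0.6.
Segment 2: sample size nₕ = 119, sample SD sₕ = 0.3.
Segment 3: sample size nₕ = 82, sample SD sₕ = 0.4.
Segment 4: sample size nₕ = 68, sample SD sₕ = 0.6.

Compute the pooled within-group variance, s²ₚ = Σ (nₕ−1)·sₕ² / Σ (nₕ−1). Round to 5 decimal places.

0.20645

1: (48−1)·0.6² = 47·0.36 = 16.92
2: (119−1)·0.3² = 118·0.09 = 10.62
3: (82−1)·0.4² = 81·0.16 = 12.96
4: (68−1)·0.6² = 67·0.36 = 24.12
Numerator = 64.62; denominator = Σ(nₕ−1) = 313.
s²ₚ = 64.62/313 = 0.2064537... → 0.20645.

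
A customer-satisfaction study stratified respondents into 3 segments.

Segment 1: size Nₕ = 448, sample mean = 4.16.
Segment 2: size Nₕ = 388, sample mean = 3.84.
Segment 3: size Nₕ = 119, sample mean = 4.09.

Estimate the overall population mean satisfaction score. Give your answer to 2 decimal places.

4.02

N = 955; weights Wₕ = Nₕ/N = (0.4691, 0.4063, 0.1246).
x̄_st = Σ Wₕ·x̄ₕ = 0.4691·4.16 + 0.4063·3.84 + 0.1246·4.09 ≈ 4.0213...
→ 4.02.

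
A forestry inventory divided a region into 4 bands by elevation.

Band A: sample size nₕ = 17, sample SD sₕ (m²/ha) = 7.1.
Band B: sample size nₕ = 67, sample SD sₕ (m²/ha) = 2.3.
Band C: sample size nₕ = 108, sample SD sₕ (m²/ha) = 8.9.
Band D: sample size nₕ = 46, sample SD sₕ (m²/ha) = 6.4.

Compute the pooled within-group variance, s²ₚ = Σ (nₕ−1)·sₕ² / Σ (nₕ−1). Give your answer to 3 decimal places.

49.036

A: (17−1)·7.1² = 16·50.41 = 806.56
B: (67−1)·2.3² = 66·5.29 = 349.14
C: (108−1)·8.9² = 107·79.21 = 8475.47
D: (46−1)·6.4² = 45·40.96 = 1843.2
Numerator = 11474.37; denominator = Σ(nₕ−1) = 234.
s²ₚ = 11474.37/234 = 49.03577... → 49.036.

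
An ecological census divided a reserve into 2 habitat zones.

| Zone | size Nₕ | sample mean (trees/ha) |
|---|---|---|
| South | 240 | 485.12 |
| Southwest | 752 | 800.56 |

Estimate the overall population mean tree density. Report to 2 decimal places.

N = 992; weights Wₕ = Nₕ/N = (0.2419, 0.7581).
x̄_st = Σ Wₕ·x̄ₕ = 0.2419·485.12 + 0.7581·800.56 ≈ 724.2439...
→ 724.24.

724.24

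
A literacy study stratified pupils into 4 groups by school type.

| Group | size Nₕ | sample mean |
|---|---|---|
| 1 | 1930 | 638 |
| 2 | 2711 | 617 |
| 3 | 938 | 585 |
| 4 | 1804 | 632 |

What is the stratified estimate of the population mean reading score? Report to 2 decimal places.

622.09

x̄_st = (Σ Nₕx̄ₕ) / (Σ Nₕ) = (1930·638 + 2711·617 + 938·585 + 1804·632) / 7383
= 4592885 / 7383 = 622.0893... → 622.09.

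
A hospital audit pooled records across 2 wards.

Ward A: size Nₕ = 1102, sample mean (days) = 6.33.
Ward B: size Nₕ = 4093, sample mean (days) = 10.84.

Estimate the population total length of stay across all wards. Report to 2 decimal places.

51343.78

Estimate total by summing Nₕ·x̄ₕ over strata.
1102·6.33 + 4093·10.84 = 6975.66 + 44368.12 = 51343.78.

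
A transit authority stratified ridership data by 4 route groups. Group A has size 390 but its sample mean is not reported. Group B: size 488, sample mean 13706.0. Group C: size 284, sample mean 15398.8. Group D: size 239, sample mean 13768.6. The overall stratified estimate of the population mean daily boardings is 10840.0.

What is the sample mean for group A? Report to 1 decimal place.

N = 390 + 488 + 284 + 239 = 1401.
Overall total = μ·N = 10840.0·1401 = 15186840.
Subtract the known strata: 488·13706.0 + 284·15398.8 + 239·13768.6 = 14352482.6.
Remaining total for group A: 15186840 − 14352482.6 = 834357.4.
Divide by its size: 834357.4 / 390 = 2139.378... → 2139.4.

2139.4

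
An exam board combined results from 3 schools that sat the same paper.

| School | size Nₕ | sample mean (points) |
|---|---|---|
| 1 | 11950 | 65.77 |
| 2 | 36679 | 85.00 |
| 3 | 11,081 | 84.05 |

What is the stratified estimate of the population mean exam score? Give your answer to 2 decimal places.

N = 59710; weights Wₕ = Nₕ/N = (0.2001, 0.6143, 0.1856).
x̄_st = Σ Wₕ·x̄ₕ = 0.2001·65.77 + 0.6143·85.00 + 0.1856·84.05 ≈ 80.9751...
→ 80.98.

80.98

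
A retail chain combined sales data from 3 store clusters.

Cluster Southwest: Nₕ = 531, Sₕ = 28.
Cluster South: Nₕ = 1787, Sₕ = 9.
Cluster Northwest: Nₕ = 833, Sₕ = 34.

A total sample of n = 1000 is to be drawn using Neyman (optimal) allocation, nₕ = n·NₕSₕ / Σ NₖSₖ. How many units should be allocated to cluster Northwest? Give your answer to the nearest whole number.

478

Σ NₕSₕ = 531·28 + 1787·9 + 833·34 = 59273.
Share for Northwest: 28322/59273 = 0.47782.
n_Northwest = 1000 × 0.47782 = 477.823... → 478.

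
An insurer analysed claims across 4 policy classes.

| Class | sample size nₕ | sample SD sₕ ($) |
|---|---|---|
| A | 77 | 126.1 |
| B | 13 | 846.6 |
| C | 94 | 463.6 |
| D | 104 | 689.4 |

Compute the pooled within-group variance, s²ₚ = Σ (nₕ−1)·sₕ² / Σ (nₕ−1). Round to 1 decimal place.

277289.9

A: (77−1)·126.1² = 76·15901.21 = 1208491.96
B: (13−1)·846.6² = 12·716731.56 = 8600778.72
C: (94−1)·463.6² = 93·214924.96 = 19988021.28
D: (104−1)·689.4² = 103·475272.36 = 48953053.08
Numerator = 78750345.04; denominator = Σ(nₕ−1) = 284.
s²ₚ = 78750345.04/284 = 277289.947... → 277289.9.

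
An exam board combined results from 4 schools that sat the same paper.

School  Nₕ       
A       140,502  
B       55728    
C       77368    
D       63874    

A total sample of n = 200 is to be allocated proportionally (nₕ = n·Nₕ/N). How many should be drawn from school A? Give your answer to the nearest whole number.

N = 140502 + 55728 + 77368 + 63874 = 337472.
n_A = 200·140502/337472 = 83.267... → 83.

83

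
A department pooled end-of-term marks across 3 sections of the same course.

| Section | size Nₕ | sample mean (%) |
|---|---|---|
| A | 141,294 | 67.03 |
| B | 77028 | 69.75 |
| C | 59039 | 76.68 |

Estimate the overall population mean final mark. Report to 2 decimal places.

x̄_st = (Σ Nₕx̄ₕ) / (Σ Nₕ) = (141294·67.03 + 77028·69.75 + 59039·76.68) / 277361
= 19370750.34 / 277361 = 69.8395... → 69.84.

69.84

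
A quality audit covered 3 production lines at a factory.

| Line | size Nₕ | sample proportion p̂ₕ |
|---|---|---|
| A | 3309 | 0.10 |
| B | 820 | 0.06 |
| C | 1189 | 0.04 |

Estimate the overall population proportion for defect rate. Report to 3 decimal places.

Wₕ = Nₕ/N with N = 5318: 0.6222, 0.1542, 0.2236.
p̂_st = 0.6222·0.10 + 0.1542·0.06 + 0.2236·0.04 ≈ 0.08042... → 0.080.

0.080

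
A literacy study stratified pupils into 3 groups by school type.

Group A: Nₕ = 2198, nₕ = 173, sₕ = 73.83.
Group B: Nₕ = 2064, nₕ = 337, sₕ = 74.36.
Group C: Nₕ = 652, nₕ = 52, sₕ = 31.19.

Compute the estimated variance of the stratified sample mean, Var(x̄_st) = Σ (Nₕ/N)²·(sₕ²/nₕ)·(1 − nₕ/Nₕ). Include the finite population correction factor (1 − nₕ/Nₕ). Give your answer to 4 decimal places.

8.5328

N = 4914; Wₕ = Nₕ/N.
group A: (2198/4914)²·73.83²/173·(1 − 173/2198) = 5.8076715
group B: (2064/4914)²·74.36²/337·(1 − 337/2064) = 2.4220360
group C: (652/4914)²·31.19²/52·(1 − 52/652) = 0.3030791
Sum = 8.5327866 → 8.5328.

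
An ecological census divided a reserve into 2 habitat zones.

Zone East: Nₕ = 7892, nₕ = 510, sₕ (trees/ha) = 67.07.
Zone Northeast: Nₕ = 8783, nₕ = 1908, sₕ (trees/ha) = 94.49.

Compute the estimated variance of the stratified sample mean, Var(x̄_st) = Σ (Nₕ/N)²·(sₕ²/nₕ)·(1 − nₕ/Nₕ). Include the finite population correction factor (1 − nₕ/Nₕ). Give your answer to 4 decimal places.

N = 16675. Term for each stratum: Wₕ²sₕ²/nₕ·(1−nₕ/Nₕ).
Var(x̄_st) = 1.8480592 + 1.0161954 = 2.8642546 → 2.8643.

2.8643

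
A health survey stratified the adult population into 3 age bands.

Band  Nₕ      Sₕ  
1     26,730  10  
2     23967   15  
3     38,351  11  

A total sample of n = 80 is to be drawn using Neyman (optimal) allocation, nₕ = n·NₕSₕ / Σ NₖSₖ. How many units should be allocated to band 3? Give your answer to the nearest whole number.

Σ NₕSₕ = 26730·10 + 23967·15 + 38351·11 = 1048666.
Share for 3: 421861/1048666 = 0.40228.
n_3 = 80 × 0.40228 = 32.183... → 32.

32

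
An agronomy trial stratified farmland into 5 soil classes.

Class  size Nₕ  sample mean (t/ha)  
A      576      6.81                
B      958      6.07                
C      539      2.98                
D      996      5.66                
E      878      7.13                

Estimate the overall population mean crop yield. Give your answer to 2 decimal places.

x̄_st = (Σ Nₕx̄ₕ) / (Σ Nₕ) = (576·6.81 + 958·6.07 + 539·2.98 + 996·5.66 + 878·7.13) / 3947
= 23241.34 / 3947 = 5.8884... → 5.89.

5.89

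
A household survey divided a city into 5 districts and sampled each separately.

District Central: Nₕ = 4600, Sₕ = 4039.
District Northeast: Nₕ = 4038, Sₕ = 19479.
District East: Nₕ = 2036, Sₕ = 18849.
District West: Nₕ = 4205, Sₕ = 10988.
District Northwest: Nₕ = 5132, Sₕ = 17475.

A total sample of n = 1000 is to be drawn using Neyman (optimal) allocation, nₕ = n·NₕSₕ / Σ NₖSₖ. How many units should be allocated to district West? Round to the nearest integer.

170

Central: NₕSₕ = 4600·4039 = 18579400
Northeast: NₕSₕ = 4038·19479 = 78656202
East: NₕSₕ = 2036·18849 = 38376564
West: NₕSₕ = 4205·10988 = 46204540
Northwest: NₕSₕ = 5132·17475 = 89681700
Σ NₕSₕ = 271498406.
n_West = 1000·46204540/271498406 = 170.183... → 170.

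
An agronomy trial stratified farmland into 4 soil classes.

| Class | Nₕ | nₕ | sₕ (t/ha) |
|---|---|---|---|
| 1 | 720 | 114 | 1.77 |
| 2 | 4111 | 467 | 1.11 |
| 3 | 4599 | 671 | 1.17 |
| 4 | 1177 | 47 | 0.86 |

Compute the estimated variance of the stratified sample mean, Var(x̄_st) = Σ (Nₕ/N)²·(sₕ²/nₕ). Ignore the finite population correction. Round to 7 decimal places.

N = 10607. Term for each stratum: Wₕ²sₕ²/nₕ.
Var(x̄_st) = 0.0001266256 + 0.0003963135 + 0.0003835225 + 0.0001937612 = 0.0011002229 → 0.0011002.

0.0011002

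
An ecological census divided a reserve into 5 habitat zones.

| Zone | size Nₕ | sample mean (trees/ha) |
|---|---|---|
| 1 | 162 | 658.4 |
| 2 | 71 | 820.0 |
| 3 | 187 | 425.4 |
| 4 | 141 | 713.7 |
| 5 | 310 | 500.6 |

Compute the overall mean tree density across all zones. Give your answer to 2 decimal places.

x̄_st = (Σ Nₕx̄ₕ) / (Σ Nₕ) = (162·658.4 + 71·820.0 + 187·425.4 + 141·713.7 + 310·500.6) / 871
= 500248.3 / 871 = 574.3379... → 574.34.

574.34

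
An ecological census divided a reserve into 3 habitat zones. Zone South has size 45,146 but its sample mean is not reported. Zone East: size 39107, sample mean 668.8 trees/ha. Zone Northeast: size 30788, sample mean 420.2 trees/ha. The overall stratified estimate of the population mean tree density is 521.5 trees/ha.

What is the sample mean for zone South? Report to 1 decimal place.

463.0

N = 45146 + 39107 + 30788 = 115041.
Overall total = μ·N = 521.5·115041 = 59993881.5.
Subtract the known strata: 39107·668.8 + 30788·420.2 = 39091879.2.
Remaining total for zone South: 59993881.5 − 39091879.2 = 20902002.3.
Divide by its size: 20902002.3 / 45146 = 462.987... → 463.0.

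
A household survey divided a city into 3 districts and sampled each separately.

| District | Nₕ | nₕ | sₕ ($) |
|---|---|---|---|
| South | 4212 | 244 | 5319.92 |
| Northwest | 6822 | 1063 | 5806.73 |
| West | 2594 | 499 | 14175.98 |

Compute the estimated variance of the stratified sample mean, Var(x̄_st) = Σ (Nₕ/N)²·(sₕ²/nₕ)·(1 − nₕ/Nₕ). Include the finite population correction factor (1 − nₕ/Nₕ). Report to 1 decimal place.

28932.1

N = 13628. Term for each stratum: Wₕ²sₕ²/nₕ·(1−nₕ/Nₕ).
Var(x̄_st) = 10437.9726 + 6710.0313 + 11784.0720 = 28932.0759 → 28932.1.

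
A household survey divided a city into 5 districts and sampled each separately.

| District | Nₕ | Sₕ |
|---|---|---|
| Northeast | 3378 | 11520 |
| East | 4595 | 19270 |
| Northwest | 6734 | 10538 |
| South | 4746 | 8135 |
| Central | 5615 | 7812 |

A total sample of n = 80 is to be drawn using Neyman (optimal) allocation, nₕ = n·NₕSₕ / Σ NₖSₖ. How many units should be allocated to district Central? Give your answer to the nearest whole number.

Σ NₕSₕ = 3378·11520 + 4595·19270 + 6734·10538 + 4746·8135 + 5615·7812 = 280896192.
Share for Central: 43864380/280896192 = 0.15616.
n_Central = 80 × 0.15616 = 12.493... → 12.

12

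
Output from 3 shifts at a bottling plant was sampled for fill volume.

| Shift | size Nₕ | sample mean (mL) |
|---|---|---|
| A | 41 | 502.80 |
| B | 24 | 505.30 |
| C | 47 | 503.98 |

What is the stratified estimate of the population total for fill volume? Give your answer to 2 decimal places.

56429.06

Estimate total by summing Nₕ·x̄ₕ over strata.
41·502.80 + 24·505.30 + 47·503.98 = 20614.8 + 12127.2 + 23687.06 = 56429.06.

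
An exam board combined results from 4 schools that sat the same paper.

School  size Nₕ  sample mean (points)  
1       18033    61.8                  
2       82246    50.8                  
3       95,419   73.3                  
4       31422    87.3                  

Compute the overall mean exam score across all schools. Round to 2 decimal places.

x̄_st = (Σ Nₕx̄ₕ) / (Σ Nₕ) = (18033·61.8 + 82246·50.8 + 95419·73.3 + 31422·87.3) / 227120
= 15029889.5 / 227120 = 66.1760... → 66.18.

66.18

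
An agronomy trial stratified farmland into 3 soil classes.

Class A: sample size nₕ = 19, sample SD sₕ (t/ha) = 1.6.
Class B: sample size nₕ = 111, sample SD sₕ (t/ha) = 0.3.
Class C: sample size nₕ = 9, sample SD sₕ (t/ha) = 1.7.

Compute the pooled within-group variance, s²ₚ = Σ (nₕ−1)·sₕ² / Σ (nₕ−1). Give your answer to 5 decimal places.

A: (19−1)·1.6² = 18·2.56 = 46.08
B: (111−1)·0.3² = 110·0.09 = 9.9
C: (9−1)·1.7² = 8·2.89 = 23.12
Numerator = 79.1; denominator = Σ(nₕ−1) = 136.
s²ₚ = 79.1/136 = 0.5816176... → 0.58162.

0.58162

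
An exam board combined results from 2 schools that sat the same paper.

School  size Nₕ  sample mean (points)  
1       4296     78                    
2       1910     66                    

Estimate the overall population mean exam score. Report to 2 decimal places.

N = 6206; weights Wₕ = Nₕ/N = (0.6922, 0.3078).
x̄_st = Σ Wₕ·x̄ₕ = 0.6922·78 + 0.3078·66 ≈ 74.3068...
→ 74.31.

74.31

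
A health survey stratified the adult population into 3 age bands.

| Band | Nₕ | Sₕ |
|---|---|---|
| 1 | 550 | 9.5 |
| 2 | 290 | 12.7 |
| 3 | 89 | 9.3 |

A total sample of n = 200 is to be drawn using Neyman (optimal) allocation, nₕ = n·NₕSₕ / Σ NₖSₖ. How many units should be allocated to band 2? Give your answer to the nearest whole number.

76

1: NₕSₕ = 550·9.5 = 5225
2: NₕSₕ = 290·12.7 = 3683
3: NₕSₕ = 89·9.3 = 827.7
Σ NₕSₕ = 9735.7.
n_2 = 200·3683/9735.7 = 75.660... → 76.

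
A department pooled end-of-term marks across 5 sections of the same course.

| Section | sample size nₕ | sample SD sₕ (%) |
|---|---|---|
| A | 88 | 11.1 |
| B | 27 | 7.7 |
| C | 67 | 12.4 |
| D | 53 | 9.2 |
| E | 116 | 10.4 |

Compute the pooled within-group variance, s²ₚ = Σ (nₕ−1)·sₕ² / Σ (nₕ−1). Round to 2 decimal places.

113.44

A: (88−1)·11.1² = 87·123.21 = 10719.27
B: (27−1)·7.7² = 26·59.29 = 1541.54
C: (67−1)·12.4² = 66·153.76 = 10148.16
D: (53−1)·9.2² = 52·84.64 = 4401.28
E: (116−1)·10.4² = 115·108.16 = 12438.4
Numerator = 39248.65; denominator = Σ(nₕ−1) = 346.
s²ₚ = 39248.65/346 = 113.4354... → 113.44.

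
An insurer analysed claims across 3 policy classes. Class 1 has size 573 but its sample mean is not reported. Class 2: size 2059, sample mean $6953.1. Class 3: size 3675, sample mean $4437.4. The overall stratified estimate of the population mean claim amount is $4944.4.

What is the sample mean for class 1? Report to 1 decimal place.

N = 573 + 2059 + 3675 = 6307.
Overall total = μ·N = 4944.4·6307 = 31184330.8.
Subtract the known strata: 2059·6953.1 + 3675·4437.4 = 30623877.9.
Remaining total for class 1: 31184330.8 − 30623877.9 = 560452.9.
Divide by its size: 560452.9 / 573 = 978.103... → 978.1.

978.1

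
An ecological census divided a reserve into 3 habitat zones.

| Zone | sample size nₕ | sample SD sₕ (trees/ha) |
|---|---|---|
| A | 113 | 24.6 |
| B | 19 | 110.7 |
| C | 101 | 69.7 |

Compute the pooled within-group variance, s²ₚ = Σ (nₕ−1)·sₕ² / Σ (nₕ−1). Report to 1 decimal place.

Degrees of freedom: 112 + 18 + 100 = 230.
Σ(nₕ−1)sₕ² = 112·605.16 + 18·12254.49 + 100·4858.09 = 774167.74.
s²ₚ = 774167.74 / 230 = 3365.947... → 3365.9.

3365.9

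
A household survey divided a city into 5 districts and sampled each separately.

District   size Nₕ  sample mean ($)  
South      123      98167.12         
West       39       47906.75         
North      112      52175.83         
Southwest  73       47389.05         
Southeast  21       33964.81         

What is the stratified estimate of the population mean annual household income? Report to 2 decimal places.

65106.72

N = 368; weights Wₕ = Nₕ/N = (0.3342, 0.1060, 0.3043, 0.1984, 0.0571).
x̄_st = Σ Wₕ·x̄ₕ = 0.3342·98167.12 + 0.1060·47906.75 + 0.3043·52175.83 + 0.1984·47389.05 + 0.0571·33964.81 ≈ 65106.7218...
→ 65106.72.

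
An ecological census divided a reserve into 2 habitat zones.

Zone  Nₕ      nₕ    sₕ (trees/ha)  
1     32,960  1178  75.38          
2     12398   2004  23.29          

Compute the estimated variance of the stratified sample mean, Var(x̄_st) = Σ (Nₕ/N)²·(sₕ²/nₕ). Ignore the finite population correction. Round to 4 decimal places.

2.5672

N = 45358. Term for each stratum: Wₕ²sₕ²/nₕ.
Var(x̄_st) = 2.5470272 + 0.0202226 = 2.5672498 → 2.5672.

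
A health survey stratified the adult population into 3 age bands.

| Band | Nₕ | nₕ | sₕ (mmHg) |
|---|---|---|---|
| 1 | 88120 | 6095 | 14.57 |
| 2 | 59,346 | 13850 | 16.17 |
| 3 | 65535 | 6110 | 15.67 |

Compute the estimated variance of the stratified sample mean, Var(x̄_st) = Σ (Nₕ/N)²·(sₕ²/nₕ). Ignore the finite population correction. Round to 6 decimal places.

N = 213001. Term for each stratum: Wₕ²sₕ²/nₕ.
Var(x̄_st) = 0.005961164 + 0.001465514 + 0.003804347 = 0.011231025 → 0.011231.

0.011231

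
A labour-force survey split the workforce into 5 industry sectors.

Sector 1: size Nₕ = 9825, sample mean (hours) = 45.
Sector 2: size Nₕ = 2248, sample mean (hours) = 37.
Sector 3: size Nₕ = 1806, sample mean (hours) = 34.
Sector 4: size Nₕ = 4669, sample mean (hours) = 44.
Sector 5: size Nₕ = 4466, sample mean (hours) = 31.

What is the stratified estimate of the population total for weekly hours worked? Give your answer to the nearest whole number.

930587

1: 9825·45 = 442125
2: 2248·37 = 83176
3: 1806·34 = 61404
4: 4669·44 = 205436
5: 4466·31 = 138446
τ̂ = Σ Nₕx̄ₕ = 930587.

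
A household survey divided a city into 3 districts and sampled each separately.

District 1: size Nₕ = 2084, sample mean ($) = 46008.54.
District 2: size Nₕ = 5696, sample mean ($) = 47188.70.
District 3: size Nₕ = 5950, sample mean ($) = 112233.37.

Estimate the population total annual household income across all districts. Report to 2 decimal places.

1: 2084·46008.54 = 95881797.36
2: 5696·47188.70 = 268786835.2
3: 5950·112233.37 = 667788551.5
τ̂ = Σ Nₕx̄ₕ = 1032457184.06.

1032457184.06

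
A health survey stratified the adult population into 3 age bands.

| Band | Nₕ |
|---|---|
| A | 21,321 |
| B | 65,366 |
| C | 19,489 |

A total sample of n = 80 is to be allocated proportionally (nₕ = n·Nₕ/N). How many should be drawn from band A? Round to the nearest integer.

16

N = 21321 + 65366 + 19489 = 106176.
n_A = 80·21321/106176 = 16.065... → 16.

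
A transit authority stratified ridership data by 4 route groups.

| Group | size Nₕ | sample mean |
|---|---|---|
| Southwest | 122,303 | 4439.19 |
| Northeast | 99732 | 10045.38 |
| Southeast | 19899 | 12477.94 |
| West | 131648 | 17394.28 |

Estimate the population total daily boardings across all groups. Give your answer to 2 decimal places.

Population total = Σ Nₕ·x̄ₕ (each stratum's size times its mean).
122303·4439.19 + 99732·10045.38 + 19899·12477.94 + 131648·17394.28 = 542926254.57 + 1001845838.16 + 248298528.06 + 2289922173.44 = 4082992794.23.

4082992794.23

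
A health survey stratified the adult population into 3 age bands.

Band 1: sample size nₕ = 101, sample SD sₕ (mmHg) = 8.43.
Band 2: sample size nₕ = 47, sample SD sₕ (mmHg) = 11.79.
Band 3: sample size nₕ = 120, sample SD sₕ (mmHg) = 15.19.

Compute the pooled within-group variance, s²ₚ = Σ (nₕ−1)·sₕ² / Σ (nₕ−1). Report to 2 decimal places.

154.56

Degrees of freedom: 100 + 46 + 119 = 265.
Σ(nₕ−1)sₕ² = 100·71.0649 + 46·139.0041 + 119·230.7361 = 40958.2745.
s²ₚ = 40958.2745 / 265 = 154.5595... → 154.56.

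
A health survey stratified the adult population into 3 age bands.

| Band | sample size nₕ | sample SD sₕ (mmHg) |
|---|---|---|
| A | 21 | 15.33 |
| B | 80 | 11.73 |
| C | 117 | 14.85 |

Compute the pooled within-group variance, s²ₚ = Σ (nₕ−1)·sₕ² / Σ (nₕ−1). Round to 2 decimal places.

Degrees of freedom: 20 + 79 + 116 = 215.
Σ(nₕ−1)sₕ² = 20·235.0089 + 79·137.5929 + 116·220.5225 = 41150.6271.
s²ₚ = 41150.6271 / 215 = 191.3983... → 191.40.

191.40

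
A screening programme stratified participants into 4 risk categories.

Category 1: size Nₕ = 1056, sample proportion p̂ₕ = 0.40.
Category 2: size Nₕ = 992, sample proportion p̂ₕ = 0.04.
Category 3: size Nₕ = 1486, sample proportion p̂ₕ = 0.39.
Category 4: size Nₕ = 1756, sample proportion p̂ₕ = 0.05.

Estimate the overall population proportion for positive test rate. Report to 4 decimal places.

Wₕ = Nₕ/N with N = 5290: 0.1996, 0.1875, 0.2809, 0.3319.
p̂_st = 0.1996·0.40 + 0.1875·0.04 + 0.2809·0.39 + 0.3319·0.05 ≈ 0.213501... → 0.2135.

0.2135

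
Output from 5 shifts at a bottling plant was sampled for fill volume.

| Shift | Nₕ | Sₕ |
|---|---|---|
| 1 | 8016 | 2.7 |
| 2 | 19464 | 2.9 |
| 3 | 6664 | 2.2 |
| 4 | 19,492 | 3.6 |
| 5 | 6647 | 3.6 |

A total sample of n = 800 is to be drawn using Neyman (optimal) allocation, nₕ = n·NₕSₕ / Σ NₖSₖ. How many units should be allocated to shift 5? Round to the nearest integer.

1: NₕSₕ = 8016·2.7 = 21643.2
2: NₕSₕ = 19464·2.9 = 56445.6
3: NₕSₕ = 6664·2.2 = 14660.8
4: NₕSₕ = 19492·3.6 = 70171.2
5: NₕSₕ = 6647·3.6 = 23929.2
Σ NₕSₕ = 186850.
n_5 = 800·23929.2/186850 = 102.453... → 102.

102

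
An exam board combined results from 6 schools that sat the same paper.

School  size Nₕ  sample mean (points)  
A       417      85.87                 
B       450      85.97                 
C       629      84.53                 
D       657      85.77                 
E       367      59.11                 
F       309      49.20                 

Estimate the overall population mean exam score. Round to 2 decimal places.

N = 2829; weights Wₕ = Nₕ/N = (0.1474, 0.1591, 0.2223, 0.2322, 0.1297, 0.1092).
x̄_st = Σ Wₕ·x̄ₕ = 0.1474·85.87 + 0.1591·85.97 + 0.2223·84.53 + 0.2322·85.77 + 0.1297·59.11 + 0.1092·49.20 ≈ 78.0879...
→ 78.09.

78.09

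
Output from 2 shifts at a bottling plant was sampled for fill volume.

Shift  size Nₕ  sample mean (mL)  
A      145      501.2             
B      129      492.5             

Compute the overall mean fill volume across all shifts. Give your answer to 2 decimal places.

497.10

N = 274; weights Wₕ = Nₕ/N = (0.5292, 0.4708).
x̄_st = Σ Wₕ·x̄ₕ = 0.5292·501.2 + 0.4708·492.5 ≈ 497.1040...
→ 497.10.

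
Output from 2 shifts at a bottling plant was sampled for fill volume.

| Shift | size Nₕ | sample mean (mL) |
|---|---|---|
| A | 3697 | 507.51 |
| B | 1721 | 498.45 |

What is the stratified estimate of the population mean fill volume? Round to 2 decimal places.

x̄_st = (Σ Nₕx̄ₕ) / (Σ Nₕ) = (3697·507.51 + 1721·498.45) / 5418
= 2734096.92 / 5418 = 504.6321... → 504.63.

504.63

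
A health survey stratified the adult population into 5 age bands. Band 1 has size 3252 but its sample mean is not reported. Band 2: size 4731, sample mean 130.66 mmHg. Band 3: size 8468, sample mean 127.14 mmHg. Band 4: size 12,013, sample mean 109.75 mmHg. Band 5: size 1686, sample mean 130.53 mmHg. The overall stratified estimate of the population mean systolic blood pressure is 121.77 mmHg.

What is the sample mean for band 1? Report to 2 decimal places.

N = 3252 + 4731 + 8468 + 12013 + 1686 = 30150.
Overall total = μ·N = 121.77·30150 = 3671365.5.
Subtract the known strata: 4731·130.66 + 8468·127.14 + 12013·109.75 + 1686·130.53 = 3233274.31.
Remaining total for band 1: 3671365.5 − 3233274.31 = 438091.19.
Divide by its size: 438091.19 / 3252 = 134.7144... → 134.71.

134.71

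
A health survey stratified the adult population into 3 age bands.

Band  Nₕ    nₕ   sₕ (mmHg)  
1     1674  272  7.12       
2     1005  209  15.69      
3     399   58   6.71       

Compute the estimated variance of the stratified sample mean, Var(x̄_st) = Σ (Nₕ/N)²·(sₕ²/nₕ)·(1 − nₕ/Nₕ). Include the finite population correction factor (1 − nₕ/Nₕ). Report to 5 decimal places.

0.15678

N = 3078; Wₕ = Nₕ/N.
band 1: (1674/3078)²·7.12²/272·(1 − 272/1674) = 0.04616973
band 2: (1005/3078)²·15.69²/209·(1 − 209/1005) = 0.09945841
band 3: (399/3078)²·6.71²/58·(1 − 58/399) = 0.01114826
Sum = 0.15677640 → 0.15678.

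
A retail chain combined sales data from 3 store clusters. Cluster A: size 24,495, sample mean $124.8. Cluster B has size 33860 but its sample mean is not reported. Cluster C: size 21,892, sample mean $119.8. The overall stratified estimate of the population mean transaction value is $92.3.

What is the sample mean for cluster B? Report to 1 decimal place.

51.0

N = 24495 + 33860 + 21892 = 80247.
Overall total = μ·N = 92.3·80247 = 7406798.1.
Subtract the known strata: 24495·124.8 + 21892·119.8 = 5679637.6.
Remaining total for cluster B: 7406798.1 − 5679637.6 = 1727160.5.
Divide by its size: 1727160.5 / 33860 = 51.009... → 51.0.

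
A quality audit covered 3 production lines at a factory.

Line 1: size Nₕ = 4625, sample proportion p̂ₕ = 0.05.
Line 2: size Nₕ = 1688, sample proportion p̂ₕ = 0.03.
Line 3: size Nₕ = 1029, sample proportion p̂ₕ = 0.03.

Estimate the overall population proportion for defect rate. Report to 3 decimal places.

0.043

N = 4625 + 1688 + 1029 = 7342.
Overall proportion = Σ (Nₕ/N)·p̂ₕ.
Σ Nₕp̂ₕ = 231.25 + 50.64 + 30.87 = 312.76.
312.76 / 7342 = 0.04260... → 0.043.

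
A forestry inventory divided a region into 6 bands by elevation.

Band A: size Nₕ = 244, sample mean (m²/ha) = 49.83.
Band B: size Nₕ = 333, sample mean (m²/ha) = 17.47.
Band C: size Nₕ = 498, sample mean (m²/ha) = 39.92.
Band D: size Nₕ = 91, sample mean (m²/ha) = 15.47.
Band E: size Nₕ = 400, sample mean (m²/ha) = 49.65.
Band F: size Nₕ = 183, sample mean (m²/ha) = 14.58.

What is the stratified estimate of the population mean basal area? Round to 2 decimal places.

35.33

N = 244 + 333 + 498 + 91 + 400 + 183 = 1749.
The stratified mean weights each stratum mean by its population share Nₕ/N.
Σ Nₕx̄ₕ = 244·49.83 + 333·17.47 + 498·39.92 + 91·15.47 + 400·49.65 + 183·14.58 = 12158.52 + 5817.51 + 19880.16 + 1407.77 + 19860 + 2668.14 = 61792.1.
Divide by N: 61792.1 / 1749 = 35.3300... → 35.33.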